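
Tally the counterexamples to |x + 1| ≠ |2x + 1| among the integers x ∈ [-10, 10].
Counterexamples in [-10, 10]: {0}.

Counting them gives 1 values.

Answer: 1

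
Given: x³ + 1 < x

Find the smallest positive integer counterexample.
Testing positive integers:
x = 1: LHS = 1³ + 1 = 2; 2 < 1 — FAILS  ← smallest positive counterexample

Answer: x = 1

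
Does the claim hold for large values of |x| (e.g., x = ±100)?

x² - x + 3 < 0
x = 100: LHS = 100² - 100 + 3 = 9903; 9903 < 0 — FAILS
x = -100: LHS = (-100)² - (-100) + 3 = 10103; 10103 < 0 — FAILS

Answer: No, fails for both x = 100 and x = -100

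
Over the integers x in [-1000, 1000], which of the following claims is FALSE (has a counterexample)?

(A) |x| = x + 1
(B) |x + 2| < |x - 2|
(A) x = 0: LHS = |0| = 0, RHS = 0 + 1 = 1; 0 = 1 — FAILS
(B) x = 0: LHS = |0 + 2| = |2| = 2, RHS = |0 - 2| = |-2| = 2; 2 < 2 — FAILS

Answer: Both A and B are false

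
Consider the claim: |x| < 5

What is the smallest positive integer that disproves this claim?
Testing positive integers:
x = 1: LHS = |1| = 1; 1 < 5 — holds
x = 2: LHS = |2| = 2; 2 < 5 — holds
x = 3: LHS = |3| = 3; 3 < 5 — holds
x = 4: LHS = |4| = 4; 4 < 5 — holds
x = 5: LHS = |5| = 5; 5 < 5 — FAILS  ← smallest positive counterexample

Answer: x = 5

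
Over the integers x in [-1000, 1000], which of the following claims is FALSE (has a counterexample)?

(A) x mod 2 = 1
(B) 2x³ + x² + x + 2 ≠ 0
(A) x = 0: LHS = 0 mod 2 = 0; 0 = 1 — FAILS
(B) x = -1: LHS = 2·(-1)³ + (-1)² + (-1) + 2 = 0; 0 ≠ 0 — FAILS

Answer: Both A and B are false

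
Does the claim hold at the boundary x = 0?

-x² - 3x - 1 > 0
x = 0: LHS = -0² - 3·0 - 1 = -1; -1 > 0 — FAILS

The relation fails at x = 0, so x = 0 is a counterexample.

Answer: No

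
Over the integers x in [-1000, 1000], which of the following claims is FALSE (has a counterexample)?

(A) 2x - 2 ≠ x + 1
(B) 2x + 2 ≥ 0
(A) x = 3: LHS = 2·3 - 2 = 4, RHS = 3 + 1 = 4; 4 ≠ 4 — FAILS
(B) x = -2: LHS = 2·(-2) + 2 = -2; -2 ≥ 0 — FAILS

Answer: Both A and B are false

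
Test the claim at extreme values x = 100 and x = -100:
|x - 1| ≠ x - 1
x = 100: LHS = |100 - 1| = |99| = 99, RHS = 100 - 1 = 99; 99 ≠ 99 — FAILS
x = -100: LHS = |(-100) - 1| = |-101| = 101, RHS = (-100) - 1 = -101; 101 ≠ -101 — holds

Answer: Partially: fails for x = 100, holds for x = -100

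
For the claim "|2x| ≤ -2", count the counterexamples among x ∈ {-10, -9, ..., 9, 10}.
Counterexamples in [-10, 10]: {-10, -9, -8, -7, -6, -5, -4, -3, -2, -1, 0, 1, 2, 3, 4, 5, 6, 7, 8, 9, 10}.

Counting them gives 21 values.

Answer: 21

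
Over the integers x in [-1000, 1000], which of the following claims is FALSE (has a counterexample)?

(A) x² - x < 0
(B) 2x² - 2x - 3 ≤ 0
(A) x = 0: LHS = 0² - 0 = 0; 0 < 0 — FAILS
(B) x = -1: LHS = 2·(-1)² - 2·(-1) - 3 = 1; 1 ≤ 0 — FAILS

Answer: Both A and B are false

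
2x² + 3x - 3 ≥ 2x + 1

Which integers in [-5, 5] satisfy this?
Holds for: {-5, -4, -3, -2, 2, 3, 4, 5}
Fails for: {-1, 0, 1}

Answer: {-5, -4, -3, -2, 2, 3, 4, 5}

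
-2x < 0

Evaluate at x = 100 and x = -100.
x = 100: LHS = -2·100 = -200; -200 < 0 — holds
x = -100: LHS = -2·(-100) = 200; 200 < 0 — FAILS

Answer: Partially: holds for x = 100, fails for x = -100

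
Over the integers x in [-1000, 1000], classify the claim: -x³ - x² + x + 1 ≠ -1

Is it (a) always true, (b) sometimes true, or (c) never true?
Track d = LHS − RHS over the integers in [-1000, 1000]. Equality would need d = 0, but d changes sign only between consecutive integers, jumping over 0:
x = 1: LHS = -1³ - 1² + 1 + 1 = 0; 0 ≠ -1 — holds  (d = 1)
x = 2: LHS = -2³ - 2² + 2 + 1 = -9; -9 ≠ -1 — holds  (d = -8)
Away from these crossings d keeps a constant sign, and checking every integer in [-1000, 1000] confirms d ≠ 0 throughout. Hence the two sides are never equal, so the relation holds for every integer in [-1000, 1000].

No counterexample exists.

Answer: Always true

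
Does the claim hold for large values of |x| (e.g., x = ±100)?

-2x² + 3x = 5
x = 100: LHS = -2·100² + 3·100 = -19700; -19700 = 5 — FAILS
x = -100: LHS = -2·(-100)² + 3·(-100) = -20300; -20300 = 5 — FAILS

Answer: No, fails for both x = 100 and x = -100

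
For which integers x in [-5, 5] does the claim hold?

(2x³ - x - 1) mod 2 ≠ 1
Holds for: {-5, -3, -1, 1, 3, 5}
Fails for: {-4, -2, 0, 2, 4}

Answer: {-5, -3, -1, 1, 3, 5}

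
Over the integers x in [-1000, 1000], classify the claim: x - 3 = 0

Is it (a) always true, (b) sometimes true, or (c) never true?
Holds at x = 3: LHS = 3 - 3 = 0; 0 = 0 — holds
Fails at x = 0: LHS = 0 - 3 = -3; -3 = 0 — FAILS
It is satisfied by some integers in the range but not all.

Answer: Sometimes true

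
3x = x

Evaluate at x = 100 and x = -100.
x = 100: LHS = 3·100 = 300; 300 = 100 — FAILS
x = -100: LHS = 3·(-100) = -300; -300 = -100 — FAILS

Answer: No, fails for both x = 100 and x = -100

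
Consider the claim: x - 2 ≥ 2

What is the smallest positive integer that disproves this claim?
Testing positive integers:
x = 1: LHS = 1 - 2 = -1; -1 ≥ 2 — FAILS  ← smallest positive counterexample

Answer: x = 1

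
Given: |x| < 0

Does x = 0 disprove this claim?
Substitute x = 0 into the relation:
x = 0: LHS = |0| = 0; 0 < 0 — FAILS

Since the claim fails at x = 0, this value is a counterexample.

Answer: Yes, x = 0 is a counterexample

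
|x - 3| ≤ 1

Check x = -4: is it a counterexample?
Substitute x = -4 into the relation:
x = -4: LHS = |(-4) - 3| = |-7| = 7; 7 ≤ 1 — FAILS

Since the claim fails at x = -4, this value is a counterexample.

Answer: Yes, x = -4 is a counterexample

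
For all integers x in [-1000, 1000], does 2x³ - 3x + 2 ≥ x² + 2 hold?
The claim fails at x = 1:
x = 1: LHS = 2·1³ - 3·1 + 2 = 1, RHS = 1² + 2 = 3; 1 ≥ 3 — FAILS

Because a single integer refutes it, the statement is false.

Answer: False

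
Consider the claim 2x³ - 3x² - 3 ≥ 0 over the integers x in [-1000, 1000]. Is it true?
The claim fails at x = 0:
x = 0: LHS = 2·0³ - 3·0² - 3 = -3; -3 ≥ 0 — FAILS

Because a single integer refutes it, the statement is false.

Answer: False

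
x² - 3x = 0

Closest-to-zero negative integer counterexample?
Testing negative integers from -1 downward:
x = -1: LHS = (-1)² - 3·(-1) = 4; 4 = 0 — FAILS  ← closest negative counterexample to 0

Answer: x = -1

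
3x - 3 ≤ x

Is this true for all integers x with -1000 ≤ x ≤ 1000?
The claim fails at x = 2:
x = 2: LHS = 3·2 - 3 = 3; 3 ≤ 2 — FAILS

Because a single integer refutes it, the statement is false.

Answer: False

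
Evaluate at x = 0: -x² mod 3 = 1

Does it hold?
x = 0: LHS = (-0²) mod 3 = 0 mod 3 = 0; 0 = 1 — FAILS

The relation fails at x = 0, so x = 0 is a counterexample.

Answer: No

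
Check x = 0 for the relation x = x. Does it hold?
x = 0: 0 = 0 — holds

The relation is satisfied at x = 0.

Answer: Yes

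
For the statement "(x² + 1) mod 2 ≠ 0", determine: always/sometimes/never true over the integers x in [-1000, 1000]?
Holds at x = 0: LHS = (0² + 1) mod 2 = 1 mod 2 = 1; 1 ≠ 0 — holds
Fails at x = 1: LHS = (1² + 1) mod 2 = 2 mod 2 = 0; 0 ≠ 0 — FAILS
It is satisfied by some integers in the range but not all.

Answer: Sometimes true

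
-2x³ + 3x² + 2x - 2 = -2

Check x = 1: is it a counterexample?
Substitute x = 1 into the relation:
x = 1: LHS = -2·1³ + 3·1² + 2·1 - 2 = 1; 1 = -2 — FAILS

Since the claim fails at x = 1, this value is a counterexample.

Answer: Yes, x = 1 is a counterexample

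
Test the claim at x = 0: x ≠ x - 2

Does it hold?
x = 0: RHS = 0 - 2 = -2; 0 ≠ -2 — holds

The relation is satisfied at x = 0.

Answer: Yes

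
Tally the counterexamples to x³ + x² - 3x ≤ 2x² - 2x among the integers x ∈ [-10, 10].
Counterexamples in [-10, 10]: {2, 3, 4, 5, 6, 7, 8, 9, 10}.

Counting them gives 9 values.

Answer: 9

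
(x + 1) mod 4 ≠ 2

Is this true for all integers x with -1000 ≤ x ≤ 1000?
The claim fails at x = 1:
x = 1: LHS = (1 + 1) mod 4 = 2 mod 4 = 2; 2 ≠ 2 — FAILS

Because a single integer refutes it, the statement is false.

Answer: False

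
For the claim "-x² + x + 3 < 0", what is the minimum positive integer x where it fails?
Testing positive integers:
x = 1: LHS = -1² + 1 + 3 = 3; 3 < 0 — FAILS  ← smallest positive counterexample

Answer: x = 1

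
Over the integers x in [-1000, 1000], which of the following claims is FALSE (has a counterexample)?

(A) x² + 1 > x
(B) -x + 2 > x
(A) Over all integers in [-1000, 1000], LHS − RHS is smallest at x = 0, where it equals 1:
x = 0: LHS = 0² + 1 = 1; 1 > 0 — holds
At the ends of the range:
x = -1000: LHS = (-1000)² + 1 = 1000001; 1000001 > -1000 — holds
x = 1000: LHS = 1000² + 1 = 1000001; 1000001 > 1000 — holds
Hence LHS − RHS is never zero or negative, i.e. LHS > RHS throughout, so the relation holds for every integer in [-1000, 1000].

(B) x = 1: LHS = -1 + 2 = 1; 1 > 1 — FAILS

Only (B) has a counterexample.

Answer: B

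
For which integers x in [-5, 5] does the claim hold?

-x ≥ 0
Holds for: {-5, -4, -3, -2, -1, 0}
Fails for: {1, 2, 3, 4, 5}

Answer: {-5, -4, -3, -2, -1, 0}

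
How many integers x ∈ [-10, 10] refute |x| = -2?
Counterexamples in [-10, 10]: {-10, -9, -8, -7, -6, -5, -4, -3, -2, -1, 0, 1, 2, 3, 4, 5, 6, 7, 8, 9, 10}.

Counting them gives 21 values.

Answer: 21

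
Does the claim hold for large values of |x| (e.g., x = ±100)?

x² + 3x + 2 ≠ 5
x = 100: LHS = 100² + 3·100 + 2 = 10302; 10302 ≠ 5 — holds
x = -100: LHS = (-100)² + 3·(-100) + 2 = 9702; 9702 ≠ 5 — holds

Answer: Yes, holds for both x = 100 and x = -100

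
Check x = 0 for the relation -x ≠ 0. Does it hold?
x = 0: LHS = -0 = 0; 0 ≠ 0 — FAILS

The relation fails at x = 0, so x = 0 is a counterexample.

Answer: No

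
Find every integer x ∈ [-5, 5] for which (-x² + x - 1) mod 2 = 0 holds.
For a polynomial with integer coefficients, its value mod 2 depends only on x mod 2, so it suffices to check one representative of each residue class, x = 0, 1:
x = 0: LHS = (-0² + 0 - 1) mod 2 = (-1) mod 2 = 1; 1 = 0 — FAILS
x = 1: LHS = (-1² + 1 - 1) mod 2 = (-1) mod 2 = 1; 1 = 0 — FAILS
The relation fails in every residue class, so the claimed relation (=) fails for every integer in [-5, 5].

Answer: None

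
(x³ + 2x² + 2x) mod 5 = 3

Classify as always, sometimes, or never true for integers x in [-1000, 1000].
For a polynomial with integer coefficients, its value mod 5 depends only on x mod 5, so it suffices to check one representative of each residue class, x = 0, 1, 2, 3, 4:
x = 0: LHS = (0³ + 2·0² + 2·0) mod 5 = 0 mod 5 = 0; 0 = 3 — FAILS
x = 1: LHS = (1³ + 2·1² + 2·1) mod 5 = 5 mod 5 = 0; 0 = 3 — FAILS
x = 2: LHS = (2³ + 2·2² + 2·2) mod 5 = 20 mod 5 = 0; 0 = 3 — FAILS
x = 3: LHS = (3³ + 2·3² + 2·3) mod 5 = 51 mod 5 = 1; 1 = 3 — FAILS
x = 4: LHS = (4³ + 2·4² + 2·4) mod 5 = 104 mod 5 = 4; 4 = 3 — FAILS
The relation fails in every residue class, so the claimed relation (=) fails for every integer in [-1000, 1000].

No integer in the range satisfies it.

Answer: Never true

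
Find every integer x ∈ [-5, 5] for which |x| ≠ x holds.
Holds for: {-5, -4, -3, -2, -1}
Fails for: {0, 1, 2, 3, 4, 5}

Answer: {-5, -4, -3, -2, -1}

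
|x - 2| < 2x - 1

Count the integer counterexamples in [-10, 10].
Counterexamples in [-10, 10]: {-10, -9, -8, -7, -6, -5, -4, -3, -2, -1, 0, 1}.

Counting them gives 12 values.

Answer: 12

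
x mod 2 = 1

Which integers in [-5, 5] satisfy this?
Holds for: {-5, -3, -1, 1, 3, 5}
Fails for: {-4, -2, 0, 2, 4}

Answer: {-5, -3, -1, 1, 3, 5}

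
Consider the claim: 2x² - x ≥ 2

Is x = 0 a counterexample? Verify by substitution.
Substitute x = 0 into the relation:
x = 0: LHS = 2·0² - 0 = 0; 0 ≥ 2 — FAILS

Since the claim fails at x = 0, this value is a counterexample.

Answer: Yes, x = 0 is a counterexample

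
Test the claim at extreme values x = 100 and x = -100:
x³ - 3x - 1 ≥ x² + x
x = 100: LHS = 100³ - 3·100 - 1 = 999699, RHS = 100² + 100 = 10100; 999699 ≥ 10100 — holds
x = -100: LHS = (-100)³ - 3·(-100) - 1 = -999701, RHS = (-100)² + (-100) = 9900; -999701 ≥ 9900 — FAILS

Answer: Partially: holds for x = 100, fails for x = -100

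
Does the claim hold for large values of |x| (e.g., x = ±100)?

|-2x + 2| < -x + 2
x = 100: LHS = |-2·100 + 2| = |-198| = 198, RHS = -100 + 2 = -98; 198 < -98 — FAILS
x = -100: LHS = |-2·(-100) + 2| = |202| = 202, RHS = -(-100) + 2 = 102; 202 < 102 — FAILS

Answer: No, fails for both x = 100 and x = -100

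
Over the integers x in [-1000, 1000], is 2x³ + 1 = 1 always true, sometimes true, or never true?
Holds at x = 0: LHS = 2·0³ + 1 = 1; 1 = 1 — holds
Fails at x = 1: LHS = 2·1³ + 1 = 3; 3 = 1 — FAILS
It is satisfied by some integers in the range but not all.

Answer: Sometimes true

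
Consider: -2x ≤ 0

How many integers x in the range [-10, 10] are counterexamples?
Counterexamples in [-10, 10]: {-10, -9, -8, -7, -6, -5, -4, -3, -2, -1}.

Counting them gives 10 values.

Answer: 10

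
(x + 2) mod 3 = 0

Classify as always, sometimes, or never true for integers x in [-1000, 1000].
Holds at x = 1: LHS = (1 + 2) mod 3 = 3 mod 3 = 0; 0 = 0 — holds
Fails at x = 0: LHS = (0 + 2) mod 3 = 2 mod 3 = 2; 2 = 0 — FAILS
It is satisfied by some integers in the range but not all.

Answer: Sometimes true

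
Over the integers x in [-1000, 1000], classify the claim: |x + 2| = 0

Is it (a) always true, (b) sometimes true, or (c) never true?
Holds at x = -2: LHS = |(-2) + 2| = |0| = 0; 0 = 0 — holds
Fails at x = 0: LHS = |0 + 2| = |2| = 2; 2 = 0 — FAILS
It is satisfied by some integers in the range but not all.

Answer: Sometimes true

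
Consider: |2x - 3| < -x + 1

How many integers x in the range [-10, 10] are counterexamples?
Counterexamples in [-10, 10]: {-10, -9, -8, -7, -6, -5, -4, -3, -2, -1, 0, 1, 2, 3, 4, 5, 6, 7, 8, 9, 10}.

Counting them gives 21 values.

Answer: 21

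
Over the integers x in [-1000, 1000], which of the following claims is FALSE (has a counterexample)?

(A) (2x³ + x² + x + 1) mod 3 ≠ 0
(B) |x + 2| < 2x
(A) For a polynomial with integer coefficients, its value mod 3 depends only on x mod 3, so it suffices to check one representative of each residue class, x = 0, 1, 2:
x = 0: LHS = (2·0³ + 0² + 0 + 1) mod 3 = 1 mod 3 = 1; 1 ≠ 0 — holds
x = 1: LHS = (2·1³ + 1² + 1 + 1) mod 3 = 5 mod 3 = 2; 2 ≠ 0 — holds
x = 2: LHS = (2·2³ + 2² + 2 + 1) mod 3 = 23 mod 3 = 2; 2 ≠ 0 — holds
The relation holds in every residue class, so the relation holds for every integer in [-1000, 1000].

(B) x = 0: LHS = |0 + 2| = |2| = 2, RHS = 2·0 = 0; 2 < 0 — FAILS

Only (B) has a counterexample.

Answer: B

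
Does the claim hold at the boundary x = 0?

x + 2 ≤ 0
x = 0: LHS = 0 + 2 = 2; 2 ≤ 0 — FAILS

The relation fails at x = 0, so x = 0 is a counterexample.

Answer: No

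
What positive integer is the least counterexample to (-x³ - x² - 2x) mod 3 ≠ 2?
Testing positive integers:
x = 1: LHS = (-1³ - 1² - 2·1) mod 3 = (-4) mod 3 = 2; 2 ≠ 2 — FAILS  ← smallest positive counterexample

Answer: x = 1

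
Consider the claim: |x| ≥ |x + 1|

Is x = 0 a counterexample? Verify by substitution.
Substitute x = 0 into the relation:
x = 0: LHS = |0| = 0, RHS = |0 + 1| = |1| = 1; 0 ≥ 1 — FAILS

Since the claim fails at x = 0, this value is a counterexample.

Answer: Yes, x = 0 is a counterexample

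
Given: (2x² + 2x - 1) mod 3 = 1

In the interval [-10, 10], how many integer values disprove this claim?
Counterexamples in [-10, 10]: {-10, -9, -8, -7, -6, -5, -4, -3, -2, -1, 0, 1, 2, 3, 4, 5, 6, 7, 8, 9, 10}.

Counting them gives 21 values.

Answer: 21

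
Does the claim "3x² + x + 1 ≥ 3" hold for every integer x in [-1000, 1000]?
The claim fails at x = 0:
x = 0: LHS = 3·0² + 0 + 1 = 1; 1 ≥ 3 — FAILS

Because a single integer refutes it, the statement is false.

Answer: False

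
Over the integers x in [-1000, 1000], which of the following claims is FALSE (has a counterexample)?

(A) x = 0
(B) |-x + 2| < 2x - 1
(A) x = 1: 1 = 0 — FAILS
(B) x = 0: LHS = |-0 + 2| = |2| = 2, RHS = 2·0 - 1 = -1; 2 < -1 — FAILS

Answer: Both A and B are false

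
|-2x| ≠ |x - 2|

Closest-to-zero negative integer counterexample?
Testing negative integers from -1 downward:
x = -1: LHS = |-2·(-1)| = |2| = 2, RHS = |(-1) - 2| = |-3| = 3; 2 ≠ 3 — holds
x = -2: LHS = |-2·(-2)| = |4| = 4, RHS = |(-2) - 2| = |-4| = 4; 4 ≠ 4 — FAILS  ← closest negative counterexample to 0

Answer: x = -2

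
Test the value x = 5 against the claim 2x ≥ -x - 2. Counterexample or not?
Substitute x = 5 into the relation:
x = 5: LHS = 2·5 = 10, RHS = -5 - 2 = -7; 10 ≥ -7 — holds

The claim holds here, so x = 5 is not a counterexample. (A counterexample exists elsewhere, e.g. x = -1.)

Answer: No, x = 5 is not a counterexample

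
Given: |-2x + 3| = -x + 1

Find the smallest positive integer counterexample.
Testing positive integers:
x = 1: LHS = |-2·1 + 3| = |1| = 1, RHS = -1 + 1 = 0; 1 = 0 — FAILS  ← smallest positive counterexample

Answer: x = 1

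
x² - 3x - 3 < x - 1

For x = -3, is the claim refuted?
Substitute x = -3 into the relation:
x = -3: LHS = (-3)² - 3·(-3) - 3 = 15, RHS = (-3) - 1 = -4; 15 < -4 — FAILS

Since the claim fails at x = -3, this value is a counterexample.

Answer: Yes, x = -3 is a counterexample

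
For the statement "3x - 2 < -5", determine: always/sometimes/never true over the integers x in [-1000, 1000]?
Holds at x = -2: LHS = 3·(-2) - 2 = -8; -8 < -5 — holds
Fails at x = 0: LHS = 3·0 - 2 = -2; -2 < -5 — FAILS
It is satisfied by some integers in the range but not all.

Answer: Sometimes true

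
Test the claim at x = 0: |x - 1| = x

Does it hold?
x = 0: LHS = |0 - 1| = |-1| = 1; 1 = 0 — FAILS

The relation fails at x = 0, so x = 0 is a counterexample.

Answer: No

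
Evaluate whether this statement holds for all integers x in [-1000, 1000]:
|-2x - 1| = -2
The claim fails at x = 0:
x = 0: LHS = |-2·0 - 1| = |-1| = 1; 1 = -2 — FAILS

Because a single integer refutes it, the statement is false.

Answer: False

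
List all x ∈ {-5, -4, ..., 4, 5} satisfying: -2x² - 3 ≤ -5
Holds for: {-5, -4, -3, -2, -1, 1, 2, 3, 4, 5}
Fails for: {0}

Answer: {-5, -4, -3, -2, -1, 1, 2, 3, 4, 5}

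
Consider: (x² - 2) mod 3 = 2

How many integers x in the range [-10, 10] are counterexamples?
Counterexamples in [-10, 10]: {-9, -6, -3, 0, 3, 6, 9}.

Counting them gives 7 values.

Answer: 7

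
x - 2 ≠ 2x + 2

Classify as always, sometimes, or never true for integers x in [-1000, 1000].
Holds at x = 0: LHS = 0 - 2 = -2, RHS = 2·0 + 2 = 2; -2 ≠ 2 — holds
Fails at x = -4: LHS = (-4) - 2 = -6, RHS = 2·(-4) + 2 = -6; -6 ≠ -6 — FAILS
It is satisfied by some integers in the range but not all.

Answer: Sometimes true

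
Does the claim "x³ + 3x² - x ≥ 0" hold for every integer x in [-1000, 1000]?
The claim fails at x = -4:
x = -4: LHS = (-4)³ + 3·(-4)² - (-4) = -12; -12 ≥ 0 — FAILS

Because a single integer refutes it, the statement is false.

Answer: False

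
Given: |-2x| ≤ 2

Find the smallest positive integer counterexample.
Testing positive integers:
x = 1: LHS = |-2·1| = |-2| = 2; 2 ≤ 2 — holds
x = 2: LHS = |-2·2| = |-4| = 4; 4 ≤ 2 — FAILS  ← smallest positive counterexample

Answer: x = 2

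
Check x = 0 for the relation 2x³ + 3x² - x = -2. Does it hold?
x = 0: LHS = 2·0³ + 3·0² - 0 = 0; 0 = -2 — FAILS

The relation fails at x = 0, so x = 0 is a counterexample.

Answer: No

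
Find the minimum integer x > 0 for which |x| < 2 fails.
Testing positive integers:
x = 1: LHS = |1| = 1; 1 < 2 — holds
x = 2: LHS = |2| = 2; 2 < 2 — FAILS  ← smallest positive counterexample

Answer: x = 2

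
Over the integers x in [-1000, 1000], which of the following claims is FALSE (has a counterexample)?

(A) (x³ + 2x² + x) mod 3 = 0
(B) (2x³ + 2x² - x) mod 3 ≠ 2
(A) x = 1: LHS = (1³ + 2·1² + 1) mod 3 = 4 mod 3 = 1; 1 = 0 — FAILS

(B) For a polynomial with integer coefficients, its value mod 3 depends only on x mod 3, so it suffices to check one representative of each residue class, x = 0, 1, 2:
x = 0: LHS = (2·0³ + 2·0² - 0) mod 3 = 0 mod 3 = 0; 0 ≠ 2 — holds
x = 1: LHS = (2·1³ + 2·1² - 1) mod 3 = 3 mod 3 = 0; 0 ≠ 2 — holds
x = 2: LHS = (2·2³ + 2·2² - 2) mod 3 = 22 mod 3 = 1; 1 ≠ 2 — holds
The relation holds in every residue class, so the relation holds for every integer in [-1000, 1000].

Only (A) has a counterexample.

Answer: A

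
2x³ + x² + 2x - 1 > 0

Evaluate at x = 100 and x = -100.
x = 100: LHS = 2·100³ + 100² + 2·100 - 1 = 2010199; 2010199 > 0 — holds
x = -100: LHS = 2·(-100)³ + (-100)² + 2·(-100) - 1 = -1990201; -1990201 > 0 — FAILS

Answer: Partially: holds for x = 100, fails for x = -100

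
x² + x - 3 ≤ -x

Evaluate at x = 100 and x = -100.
x = 100: LHS = 100² + 100 - 3 = 10097; 10097 ≤ -100 — FAILS
x = -100: LHS = (-100)² + (-100) - 3 = 9897, RHS = -(-100) = 100; 9897 ≤ 100 — FAILS

Answer: No, fails for both x = 100 and x = -100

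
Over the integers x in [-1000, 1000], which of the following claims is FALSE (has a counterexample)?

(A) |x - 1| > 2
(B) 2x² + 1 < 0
(A) x = 0: LHS = |0 - 1| = |-1| = 1; 1 > 2 — FAILS
(B) x = 0: LHS = 2·0² + 1 = 1; 1 < 0 — FAILS

Answer: Both A and B are false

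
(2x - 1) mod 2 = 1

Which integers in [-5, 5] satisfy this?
For a polynomial with integer coefficients, its value mod 2 depends only on x mod 2, so it suffices to check one representative of each residue class, x = 0, 1:
x = 0: LHS = (2·0 - 1) mod 2 = (-1) mod 2 = 1; 1 = 1 — holds
x = 1: LHS = (2·1 - 1) mod 2 = 1 mod 2 = 1; 1 = 1 — holds
The relation holds in every residue class, so the relation holds for every integer in [-5, 5].

Answer: All integers in [-5, 5]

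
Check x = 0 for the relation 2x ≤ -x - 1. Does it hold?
x = 0: LHS = 2·0 = 0, RHS = -0 - 1 = -1; 0 ≤ -1 — FAILS

The relation fails at x = 0, so x = 0 is a counterexample.

Answer: No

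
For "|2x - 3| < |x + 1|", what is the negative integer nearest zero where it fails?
Testing negative integers from -1 downward:
x = -1: LHS = |2·(-1) - 3| = |-5| = 5, RHS = |(-1) + 1| = |0| = 0; 5 < 0 — FAILS  ← closest negative counterexample to 0

Answer: x = -1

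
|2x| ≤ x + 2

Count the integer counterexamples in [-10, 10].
Counterexamples in [-10, 10]: {-10, -9, -8, -7, -6, -5, -4, -3, -2, -1, 3, 4, 5, 6, 7, 8, 9, 10}.

Counting them gives 18 values.

Answer: 18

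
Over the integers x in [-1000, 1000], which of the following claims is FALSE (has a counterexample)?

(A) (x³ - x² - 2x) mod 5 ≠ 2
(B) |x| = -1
(A) x = -2: LHS = ((-2)³ - (-2)² - 2·(-2)) mod 5 = (-8) mod 5 = 2; 2 ≠ 2 — FAILS
(B) x = 0: LHS = |0| = 0; 0 = -1 — FAILS

Answer: Both A and B are false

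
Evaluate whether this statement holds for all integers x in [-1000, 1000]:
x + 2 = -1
The claim fails at x = 0:
x = 0: LHS = 0 + 2 = 2; 2 = -1 — FAILS

Because a single integer refutes it, the statement is false.

Answer: False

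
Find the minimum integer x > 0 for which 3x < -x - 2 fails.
Testing positive integers:
x = 1: LHS = 3·1 = 3, RHS = -1 - 2 = -3; 3 < -3 — FAILS  ← smallest positive counterexample

Answer: x = 1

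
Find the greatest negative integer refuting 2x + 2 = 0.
Testing negative integers from -1 downward:
x = -1: LHS = 2·(-1) + 2 = 0; 0 = 0 — holds
x = -2: LHS = 2·(-2) + 2 = -2; -2 = 0 — FAILS  ← closest negative counterexample to 0

Answer: x = -2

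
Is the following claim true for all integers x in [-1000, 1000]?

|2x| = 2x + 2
The claim fails at x = 0:
x = 0: LHS = |2·0| = |0| = 0, RHS = 2·0 + 2 = 2; 0 = 2 — FAILS

Because a single integer refutes it, the statement is false.

Answer: False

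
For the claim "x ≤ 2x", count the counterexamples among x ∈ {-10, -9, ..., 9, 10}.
Counterexamples in [-10, 10]: {-10, -9, -8, -7, -6, -5, -4, -3, -2, -1}.

Counting them gives 10 values.

Answer: 10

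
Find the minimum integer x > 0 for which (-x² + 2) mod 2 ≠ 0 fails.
Testing positive integers:
x = 1: LHS = (-1² + 2) mod 2 = 1 mod 2 = 1; 1 ≠ 0 — holds
x = 2: LHS = (-2² + 2) mod 2 = (-2) mod 2 = 0; 0 ≠ 0 — FAILS  ← smallest positive counterexample

Answer: x = 2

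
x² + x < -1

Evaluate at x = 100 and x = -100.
x = 100: LHS = 100² + 100 = 10100; 10100 < -1 — FAILS
x = -100: LHS = (-100)² + (-100) = 9900; 9900 < -1 — FAILS

Answer: No, fails for both x = 100 and x = -100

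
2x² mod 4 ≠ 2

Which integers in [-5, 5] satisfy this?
Holds for: {-4, -2, 0, 2, 4}
Fails for: {-5, -3, -1, 1, 3, 5}

Answer: {-4, -2, 0, 2, 4}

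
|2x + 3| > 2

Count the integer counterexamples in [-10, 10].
Counterexamples in [-10, 10]: {-2, -1}.

Counting them gives 2 values.

Answer: 2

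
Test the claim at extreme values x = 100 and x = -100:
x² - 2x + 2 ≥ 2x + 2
x = 100: LHS = 100² - 2·100 + 2 = 9802, RHS = 2·100 + 2 = 202; 9802 ≥ 202 — holds
x = -100: LHS = (-100)² - 2·(-100) + 2 = 10202, RHS = 2·(-100) + 2 = -198; 10202 ≥ -198 — holds

Answer: Yes, holds for both x = 100 and x = -100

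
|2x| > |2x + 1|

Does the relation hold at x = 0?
x = 0: LHS = |2·0| = |0| = 0, RHS = |2·0 + 1| = |1| = 1; 0 > 1 — FAILS

The relation fails at x = 0, so x = 0 is a counterexample.

Answer: No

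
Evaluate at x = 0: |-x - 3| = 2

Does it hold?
x = 0: LHS = |-0 - 3| = |-3| = 3; 3 = 2 — FAILS

The relation fails at x = 0, so x = 0 is a counterexample.

Answer: No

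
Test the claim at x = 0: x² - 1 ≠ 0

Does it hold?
x = 0: LHS = 0² - 1 = -1; -1 ≠ 0 — holds

The relation is satisfied at x = 0.

Answer: Yes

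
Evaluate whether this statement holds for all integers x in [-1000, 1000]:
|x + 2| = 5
The claim fails at x = 0:
x = 0: LHS = |0 + 2| = |2| = 2; 2 = 5 — FAILS

Because a single integer refutes it, the statement is false.

Answer: False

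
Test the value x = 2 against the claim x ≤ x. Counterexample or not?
Substitute x = 2 into the relation:
x = 2: 2 ≤ 2 — holds

The relation holds at x = 2, so it is not a counterexample.

Answer: No, x = 2 is not a counterexample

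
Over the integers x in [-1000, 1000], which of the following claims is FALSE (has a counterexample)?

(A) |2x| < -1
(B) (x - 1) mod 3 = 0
(A) x = 0: LHS = |2·0| = |0| = 0; 0 < -1 — FAILS
(B) x = 0: LHS = (0 - 1) mod 3 = (-1) mod 3 = 2; 2 = 0 — FAILS

Answer: Both A and B are false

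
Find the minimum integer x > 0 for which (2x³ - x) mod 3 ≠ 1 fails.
Testing positive integers:
x = 1: LHS = (2·1³ - 1) mod 3 = 1 mod 3 = 1; 1 ≠ 1 — FAILS  ← smallest positive counterexample

Answer: x = 1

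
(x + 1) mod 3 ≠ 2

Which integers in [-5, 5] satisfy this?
Holds for: {-4, -3, -1, 0, 2, 3, 5}
Fails for: {-5, -2, 1, 4}

Answer: {-4, -3, -1, 0, 2, 3, 5}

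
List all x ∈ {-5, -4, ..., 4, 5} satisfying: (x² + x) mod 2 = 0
For a polynomial with integer coefficients, its value mod 2 depends only on x mod 2, so it suffices to check one representative of each residue class, x = 0, 1:
x = 0: LHS = (0² + 0) mod 2 = 0 mod 2 = 0; 0 = 0 — holds
x = 1: LHS = (1² + 1) mod 2 = 2 mod 2 = 0; 0 = 0 — holds
The relation holds in every residue class, so the relation holds for every integer in [-5, 5].

Answer: All integers in [-5, 5]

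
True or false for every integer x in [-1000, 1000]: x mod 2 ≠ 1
The claim fails at x = 1:
x = 1: LHS = 1 mod 2 = 1; 1 ≠ 1 — FAILS

Because a single integer refutes it, the statement is false.

Answer: False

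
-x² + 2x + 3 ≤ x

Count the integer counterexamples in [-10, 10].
Counterexamples in [-10, 10]: {-1, 0, 1, 2}.

Counting them gives 4 values.

Answer: 4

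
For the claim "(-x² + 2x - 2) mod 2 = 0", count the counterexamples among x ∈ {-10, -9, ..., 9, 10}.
Counterexamples in [-10, 10]: {-9, -7, -5, -3, -1, 1, 3, 5, 7, 9}.

Counting them gives 10 values.

Answer: 10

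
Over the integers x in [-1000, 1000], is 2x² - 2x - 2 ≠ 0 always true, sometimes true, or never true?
Track d = LHS − RHS over the integers in [-1000, 1000]. Equality would need d = 0, but d changes sign only between consecutive integers, jumping over 0:
x = -1: LHS = 2·(-1)² - 2·(-1) - 2 = 2; 2 ≠ 0 — holds  (d = 2)
x = 0: LHS = 2·0² - 2·0 - 2 = -2; -2 ≠ 0 — holds  (d = -2)
x = 1: LHS = 2·1² - 2·1 - 2 = -2; -2 ≠ 0 — holds  (d = -2)
x = 2: LHS = 2·2² - 2·2 - 2 = 2; 2 ≠ 0 — holds  (d = 2)
Away from these crossings d keeps a constant sign, and checking every integer in [-1000, 1000] confirms d ≠ 0 throughout. Hence the two sides are never equal, so the relation holds for every integer in [-1000, 1000].

No counterexample exists.

Answer: Always true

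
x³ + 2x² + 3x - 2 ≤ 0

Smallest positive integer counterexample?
Testing positive integers:
x = 1: LHS = 1³ + 2·1² + 3·1 - 2 = 4; 4 ≤ 0 — FAILS  ← smallest positive counterexample

Answer: x = 1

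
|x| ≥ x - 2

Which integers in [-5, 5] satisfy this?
Over all integers in [-5, 5], LHS − RHS is smallest at x = 0, where it equals 2:
x = 0: LHS = |0| = 0, RHS = 0 - 2 = -2; 0 ≥ -2 — holds
At the ends of the range:
x = -5: LHS = |-5| = 5, RHS = (-5) - 2 = -7; 5 ≥ -7 — holds
x = 5: LHS = |5| = 5, RHS = 5 - 2 = 3; 5 ≥ 3 — holds
Hence LHS − RHS is never negative, i.e. LHS ≥ RHS throughout, so the relation holds for every integer in [-5, 5].

Answer: All integers in [-5, 5]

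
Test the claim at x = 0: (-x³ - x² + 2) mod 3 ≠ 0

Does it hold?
x = 0: LHS = (-0³ - 0² + 2) mod 3 = 2 mod 3 = 2; 2 ≠ 0 — holds

The relation is satisfied at x = 0.

Answer: Yes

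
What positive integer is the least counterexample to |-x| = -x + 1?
Testing positive integers:
x = 1: LHS = |-1| = 1, RHS = -1 + 1 = 0; 1 = 0 — FAILS  ← smallest positive counterexample

Answer: x = 1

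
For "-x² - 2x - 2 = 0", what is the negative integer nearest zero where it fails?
Testing negative integers from -1 downward:
x = -1: LHS = -(-1)² - 2·(-1) - 2 = -1; -1 = 0 — FAILS  ← closest negative counterexample to 0

Answer: x = -1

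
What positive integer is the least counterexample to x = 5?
Testing positive integers:
x = 1: 1 = 5 — FAILS  ← smallest positive counterexample

Answer: x = 1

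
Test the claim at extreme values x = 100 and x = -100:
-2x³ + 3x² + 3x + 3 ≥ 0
x = 100: LHS = -2·100³ + 3·100² + 3·100 + 3 = -1969697; -1969697 ≥ 0 — FAILS
x = -100: LHS = -2·(-100)³ + 3·(-100)² + 3·(-100) + 3 = 2029703; 2029703 ≥ 0 — holds

Answer: Partially: fails for x = 100, holds for x = -100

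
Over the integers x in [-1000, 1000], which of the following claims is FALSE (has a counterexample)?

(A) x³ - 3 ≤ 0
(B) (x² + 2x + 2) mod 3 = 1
(A) x = 2: LHS = 2³ - 3 = 5; 5 ≤ 0 — FAILS
(B) x = 0: LHS = (0² + 2·0 + 2) mod 3 = 2 mod 3 = 2; 2 = 1 — FAILS

Answer: Both A and B are false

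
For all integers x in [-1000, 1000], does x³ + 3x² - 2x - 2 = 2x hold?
The claim fails at x = 0:
x = 0: LHS = 0³ + 3·0² - 2·0 - 2 = -2, RHS = 2·0 = 0; -2 = 0 — FAILS

Because a single integer refutes it, the statement is false.

Answer: False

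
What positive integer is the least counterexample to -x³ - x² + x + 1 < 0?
Testing positive integers:
x = 1: LHS = -1³ - 1² + 1 + 1 = 0; 0 < 0 — FAILS  ← smallest positive counterexample

Answer: x = 1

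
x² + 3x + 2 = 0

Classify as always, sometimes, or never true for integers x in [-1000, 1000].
Holds at x = -1: LHS = (-1)² + 3·(-1) + 2 = 0; 0 = 0 — holds
Fails at x = 0: LHS = 0² + 3·0 + 2 = 2; 2 = 0 — FAILS
It is satisfied by some integers in the range but not all.

Answer: Sometimes true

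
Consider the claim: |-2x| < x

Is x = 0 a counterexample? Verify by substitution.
Substitute x = 0 into the relation:
x = 0: LHS = |-2·0| = |0| = 0; 0 < 0 — FAILS

Since the claim fails at x = 0, this value is a counterexample.

Answer: Yes, x = 0 is a counterexample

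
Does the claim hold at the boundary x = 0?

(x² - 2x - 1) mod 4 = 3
x = 0: LHS = (0² - 2·0 - 1) mod 4 = (-1) mod 4 = 3; 3 = 3 — holds

The relation is satisfied at x = 0.

Answer: Yes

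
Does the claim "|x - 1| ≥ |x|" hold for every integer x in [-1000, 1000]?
The claim fails at x = 1:
x = 1: LHS = |1 - 1| = |0| = 0, RHS = |1| = 1; 0 ≥ 1 — FAILS

Because a single integer refutes it, the statement is false.

Answer: False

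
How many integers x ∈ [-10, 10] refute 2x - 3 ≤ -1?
Counterexamples in [-10, 10]: {2, 3, 4, 5, 6, 7, 8, 9, 10}.

Counting them gives 9 values.

Answer: 9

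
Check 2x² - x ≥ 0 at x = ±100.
x = 100: LHS = 2·100² - 100 = 19900; 19900 ≥ 0 — holds
x = -100: LHS = 2·(-100)² - (-100) = 20100; 20100 ≥ 0 — holds

Answer: Yes, holds for both x = 100 and x = -100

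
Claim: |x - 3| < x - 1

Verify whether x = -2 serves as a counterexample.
Substitute x = -2 into the relation:
x = -2: LHS = |(-2) - 3| = |-5| = 5, RHS = (-2) - 1 = -3; 5 < -3 — FAILS

Since the claim fails at x = -2, this value is a counterexample.

Answer: Yes, x = -2 is a counterexample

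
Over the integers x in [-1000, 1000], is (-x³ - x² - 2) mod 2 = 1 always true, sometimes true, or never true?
For a polynomial with integer coefficients, its value mod 2 depends only on x mod 2, so it suffices to check one representative of each residue class, x = 0, 1:
x = 0: LHS = (-0³ - 0² - 2) mod 2 = (-2) mod 2 = 0; 0 = 1 — FAILS
x = 1: LHS = (-1³ - 1² - 2) mod 2 = (-4) mod 2 = 0; 0 = 1 — FAILS
The relation fails in every residue class, so the claimed relation (=) fails for every integer in [-1000, 1000].

No integer in the range satisfies it.

Answer: Never true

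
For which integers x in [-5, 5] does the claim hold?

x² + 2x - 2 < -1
Holds for: {-2, -1, 0}
Fails for: {-5, -4, -3, 1, 2, 3, 4, 5}

Answer: {-2, -1, 0}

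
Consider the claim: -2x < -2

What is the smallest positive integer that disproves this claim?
Testing positive integers:
x = 1: LHS = -2·1 = -2; -2 < -2 — FAILS  ← smallest positive counterexample

Answer: x = 1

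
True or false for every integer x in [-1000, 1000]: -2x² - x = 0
The claim fails at x = 1:
x = 1: LHS = -2·1² - 1 = -3; -3 = 0 — FAILS

Because a single integer refutes it, the statement is false.

Answer: False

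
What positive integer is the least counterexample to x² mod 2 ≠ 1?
Testing positive integers:
x = 1: LHS = (1²) mod 2 = 1 mod 2 = 1; 1 ≠ 1 — FAILS  ← smallest positive counterexample

Answer: x = 1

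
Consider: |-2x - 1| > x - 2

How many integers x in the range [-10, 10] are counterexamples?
Over all integers in [-10, 10], LHS − RHS is smallest at x = 0, where it equals 3:
x = 0: LHS = |-2·0 - 1| = |-1| = 1, RHS = 0 - 2 = -2; 1 > -2 — holds
At the ends of the range:
x = -10: LHS = |-2·(-10) - 1| = |19| = 19, RHS = (-10) - 2 = -12; 19 > -12 — holds
x = 10: LHS = |-2·10 - 1| = |-21| = 21, RHS = 10 - 2 = 8; 21 > 8 — holds
Hence LHS − RHS is never zero or negative, i.e. LHS > RHS throughout, so the relation holds for every integer in [-10, 10].

No counterexample appears in that range.

Answer: 0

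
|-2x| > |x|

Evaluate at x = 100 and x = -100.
x = 100: LHS = |-2·100| = |-200| = 200, RHS = |100| = 100; 200 > 100 — holds
x = -100: LHS = |-2·(-100)| = |200| = 200, RHS = |-100| = 100; 200 > 100 — holds

Answer: Yes, holds for both x = 100 and x = -100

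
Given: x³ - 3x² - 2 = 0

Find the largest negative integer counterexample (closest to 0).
Testing negative integers from -1 downward:
x = -1: LHS = (-1)³ - 3·(-1)² - 2 = -6; -6 = 0 — FAILS  ← closest negative counterexample to 0

Answer: x = -1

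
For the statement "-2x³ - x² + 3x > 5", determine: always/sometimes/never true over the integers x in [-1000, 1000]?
Holds at x = -2: LHS = -2·(-2)³ - (-2)² + 3·(-2) = 6; 6 > 5 — holds
Fails at x = 0: LHS = -2·0³ - 0² + 3·0 = 0; 0 > 5 — FAILS
It is satisfied by some integers in the range but not all.

Answer: Sometimes true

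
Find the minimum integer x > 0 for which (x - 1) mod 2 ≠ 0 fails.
Testing positive integers:
x = 1: LHS = (1 - 1) mod 2 = 0 mod 2 = 0; 0 ≠ 0 — FAILS  ← smallest positive counterexample

Answer: x = 1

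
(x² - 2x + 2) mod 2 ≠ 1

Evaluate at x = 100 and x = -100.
x = 100: LHS = (100² - 2·100 + 2) mod 2 = 9802 mod 2 = 0; 0 ≠ 1 — holds
x = -100: LHS = ((-100)² - 2·(-100) + 2) mod 2 = 10202 mod 2 = 0; 0 ≠ 1 — holds

Answer: Yes, holds for both x = 100 and x = -100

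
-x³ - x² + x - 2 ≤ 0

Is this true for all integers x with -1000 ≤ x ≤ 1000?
The claim fails at x = -3:
x = -3: LHS = -(-3)³ - (-3)² + (-3) - 2 = 13; 13 ≤ 0 — FAILS

Because a single integer refutes it, the statement is false.

Answer: False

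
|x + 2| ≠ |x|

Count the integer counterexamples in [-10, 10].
Counterexamples in [-10, 10]: {-1}.

Counting them gives 1 values.

Answer: 1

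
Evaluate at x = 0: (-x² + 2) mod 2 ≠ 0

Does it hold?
x = 0: LHS = (-0² + 2) mod 2 = 2 mod 2 = 0; 0 ≠ 0 — FAILS

The relation fails at x = 0, so x = 0 is a counterexample.

Answer: No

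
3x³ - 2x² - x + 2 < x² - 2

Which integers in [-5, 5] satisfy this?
Holds for: {-5, -4, -3, -2, -1}
Fails for: {0, 1, 2, 3, 4, 5}

Answer: {-5, -4, -3, -2, -1}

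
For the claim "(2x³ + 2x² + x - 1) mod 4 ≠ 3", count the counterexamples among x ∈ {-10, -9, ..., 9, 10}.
Counterexamples in [-10, 10]: {-8, -4, 0, 4, 8}.

Counting them gives 5 values.

Answer: 5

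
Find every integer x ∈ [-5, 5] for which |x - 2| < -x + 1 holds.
Over all integers in [-5, 5], LHS − RHS is smallest at x = 0, where it equals 1:
x = 0: LHS = |0 - 2| = |-2| = 2, RHS = -0 + 1 = 1; 2 < 1 — FAILS
At the ends of the range:
x = -5: LHS = |(-5) - 2| = |-7| = 7, RHS = -(-5) + 1 = 6; 7 < 6 — FAILS
x = 5: LHS = |5 - 2| = |3| = 3, RHS = -5 + 1 = -4; 3 < -4 — FAILS
Hence LHS − RHS is never negative, i.e. LHS ≥ RHS throughout, so the claimed relation (<) fails for every integer in [-5, 5].

Answer: None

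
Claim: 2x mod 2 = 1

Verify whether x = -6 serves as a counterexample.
Substitute x = -6 into the relation:
x = -6: LHS = (2·(-6)) mod 2 = (-12) mod 2 = 0; 0 = 1 — FAILS

Since the claim fails at x = -6, this value is a counterexample.

Answer: Yes, x = -6 is a counterexample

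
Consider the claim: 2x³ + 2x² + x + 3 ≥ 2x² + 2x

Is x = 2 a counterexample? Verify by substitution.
Substitute x = 2 into the relation:
x = 2: LHS = 2·2³ + 2·2² + 2 + 3 = 29, RHS = 2·2² + 2·2 = 12; 29 ≥ 12 — holds

The claim holds here, so x = 2 is not a counterexample. (A counterexample exists elsewhere, e.g. x = -2.)

Answer: No, x = 2 is not a counterexample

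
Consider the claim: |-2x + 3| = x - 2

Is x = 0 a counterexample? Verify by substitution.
Substitute x = 0 into the relation:
x = 0: LHS = |-2·0 + 3| = |3| = 3, RHS = 0 - 2 = -2; 3 = -2 — FAILS

Since the claim fails at x = 0, this value is a counterexample.

Answer: Yes, x = 0 is a counterexample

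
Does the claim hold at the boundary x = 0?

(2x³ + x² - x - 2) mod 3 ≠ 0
x = 0: LHS = (2·0³ + 0² - 0 - 2) mod 3 = (-2) mod 3 = 1; 1 ≠ 0 — holds

The relation is satisfied at x = 0.

Answer: Yes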